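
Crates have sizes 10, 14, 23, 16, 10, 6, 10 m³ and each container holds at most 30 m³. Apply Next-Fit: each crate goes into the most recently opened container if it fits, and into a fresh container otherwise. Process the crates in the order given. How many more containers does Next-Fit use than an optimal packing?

Next-Fit: [10,14] [23] [16,10] [6,10] → 4 containers.
Total size 89 m³; any packing needs at least ⌈89/30⌉ = 3 containers.
An optimal packing achieves that bound: [23,6] [16,14] [10,10,10] → 3 containers.
Excess: 4 − 3 = 1.

1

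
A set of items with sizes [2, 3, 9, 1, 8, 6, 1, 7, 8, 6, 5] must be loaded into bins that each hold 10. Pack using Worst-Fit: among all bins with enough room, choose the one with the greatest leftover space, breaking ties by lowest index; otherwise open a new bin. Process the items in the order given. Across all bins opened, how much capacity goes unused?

24

bin 1: place 2, 8 left
bin 1: place 3, 5 left
bin 2: place 9, 1 left
bin 1: place 1, 4 left
bin 3: place 8, 2 left
bin 4: place 6, 4 left
bin 1: place 1, 3 left
bin 5: place 7, 3 left
bin 6: place 8, 2 left
bin 7: place 6, 4 left
bin 8: place 5, 5 left
8 bins × 10 = 80; used 56; unused 24.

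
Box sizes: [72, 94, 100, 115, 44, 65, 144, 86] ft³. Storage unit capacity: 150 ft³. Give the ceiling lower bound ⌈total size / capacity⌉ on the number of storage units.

Total size = 72 + 94 + 100 + 115 + 44 + 65 + 144 + 86 = 720 ft³.
⌈720 / 150⌉ = 5.

5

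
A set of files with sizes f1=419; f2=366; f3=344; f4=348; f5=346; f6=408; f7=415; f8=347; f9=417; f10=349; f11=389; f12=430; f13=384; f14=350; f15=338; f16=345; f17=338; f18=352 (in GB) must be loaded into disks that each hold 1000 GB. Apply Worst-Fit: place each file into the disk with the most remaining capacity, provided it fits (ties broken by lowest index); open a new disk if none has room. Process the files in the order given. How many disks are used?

9

Put f1 (419 GB) in disk 1; 581 GB remain.
Put f2 (366 GB) in disk 1; 215 GB remain.
Put f3 (344 GB) in disk 2; 656 GB remain.
Put f4 (348 GB) in disk 2; 308 GB remain.
Put f5 (346 GB) in disk 3; 654 GB remain.
Put f6 (408 GB) in disk 3; 246 GB remain.
Put f7 (415 GB) in disk 4; 585 GB remain.
Put f8 (347 GB) in disk 4; 238 GB remain.
Put f9 (417 GB) in disk 5; 583 GB remain.
Put f10 (349 GB) in disk 5; 234 GB remain.
Put f11 (389 GB) in disk 6; 611 GB remain.
Put f12 (430 GB) in disk 6; 181 GB remain.
Put f13 (384 GB) in disk 7; 616 GB remain.
Put f14 (350 GB) in disk 7; 266 GB remain.
Put f15 (338 GB) in disk 8; 662 GB remain.
Put f16 (345 GB) in disk 8; 317 GB remain.
Put f17 (338 GB) in disk 9; 662 GB remain.
Put f18 (352 GB) in disk 9; 310 GB remain.
Final disks: [419,366] [344,348] [346,408] [415,347] [417,349] [389,430] [384,350] [338,345] [338,352].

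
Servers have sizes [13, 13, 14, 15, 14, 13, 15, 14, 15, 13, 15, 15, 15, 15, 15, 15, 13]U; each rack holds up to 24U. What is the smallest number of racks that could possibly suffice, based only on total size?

11 racks

Total size = 13 + 13 + 14 + 15 + 14 + 13 + 15 + 14 + 15 + 13 + 15 + 15 + 15 + 15 + 15 + 15 + 13 = 242U.
⌈242 / 24⌉ = 11.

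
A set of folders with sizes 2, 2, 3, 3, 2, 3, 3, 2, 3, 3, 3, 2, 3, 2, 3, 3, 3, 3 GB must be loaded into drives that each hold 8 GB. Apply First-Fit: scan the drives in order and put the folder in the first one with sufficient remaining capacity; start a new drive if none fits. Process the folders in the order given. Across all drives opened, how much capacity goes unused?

2 GB → drive 1 (remaining 6 GB)
2 GB → drive 1 (remaining 4 GB)
3 GB → drive 1 (remaining 1 GB)
3 GB → drive 2 (remaining 5 GB)
2 GB → drive 2 (remaining 3 GB)
3 GB → drive 2 (remaining 0 GB)
3 GB → drive 3 (remaining 5 GB)
2 GB → drive 3 (remaining 3 GB)
3 GB → drive 3 (remaining 0 GB)
3 GB → drive 4 (remaining 5 GB)
3 GB → drive 4 (remaining 2 GB)
2 GB → drive 4 (remaining 0 GB)
3 GB → drive 5 (remaining 5 GB)
2 GB → drive 5 (remaining 3 GB)
3 GB → drive 5 (remaining 0 GB)
3 GB → drive 6 (remaining 5 GB)
3 GB → drive 6 (remaining 2 GB)
3 GB → drive 7 (remaining 5 GB)
7 drives × 8 GB = 56 GB; used 48 GB; unused 8 GB.

8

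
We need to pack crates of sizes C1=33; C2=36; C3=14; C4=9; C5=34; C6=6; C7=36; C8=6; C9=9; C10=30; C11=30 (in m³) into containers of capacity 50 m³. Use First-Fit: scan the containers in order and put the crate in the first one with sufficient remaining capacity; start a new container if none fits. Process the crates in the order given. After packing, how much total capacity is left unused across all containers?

57

C1 (33 m³) → container 1 (remaining 17 m³)
C2 (36 m³) → container 2 (remaining 14 m³)
C3 (14 m³) → container 1 (remaining 3 m³)
C4 (9 m³) → container 2 (remaining 5 m³)
C5 (34 m³) → container 3 (remaining 16 m³)
C6 (6 m³) → container 3 (remaining 10 m³)
C7 (36 m³) → container 4 (remaining 14 m³)
C8 (6 m³) → container 3 (remaining 4 m³)
C9 (9 m³) → container 4 (remaining 5 m³)
C10 (30 m³) → container 5 (remaining 20 m³)
C11 (30 m³) → container 6 (remaining 20 m³)
6 containers × 50 m³ = 300 m³; used 243 m³; unused 57 m³.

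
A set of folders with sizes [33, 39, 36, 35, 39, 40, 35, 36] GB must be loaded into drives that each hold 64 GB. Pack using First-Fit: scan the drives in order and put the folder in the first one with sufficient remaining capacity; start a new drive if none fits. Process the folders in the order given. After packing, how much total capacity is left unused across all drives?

219

drive 1: place 33 GB, 31 GB left
drive 2: place 39 GB, 25 GB left
drive 3: place 36 GB, 28 GB left
drive 4: place 35 GB, 29 GB left
drive 5: place 39 GB, 25 GB left
drive 6: place 40 GB, 24 GB left
drive 7: place 35 GB, 29 GB left
drive 8: place 36 GB, 28 GB left
8 drives × 64 GB = 512 GB; used 293 GB; unused 219 GB.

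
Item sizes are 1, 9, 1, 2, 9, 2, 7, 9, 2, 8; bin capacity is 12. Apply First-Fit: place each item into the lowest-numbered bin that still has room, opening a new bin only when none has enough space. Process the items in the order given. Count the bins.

1 → bin 1 (remaining 11)
9 → bin 1 (remaining 2)
1 → bin 1 (remaining 1)
2 → bin 2 (remaining 10)
9 → bin 2 (remaining 1)
2 → bin 3 (remaining 10)
7 → bin 3 (remaining 3)
9 → bin 4 (remaining 3)
2 → bin 3 (remaining 1)
8 → bin 5 (remaining 4)

5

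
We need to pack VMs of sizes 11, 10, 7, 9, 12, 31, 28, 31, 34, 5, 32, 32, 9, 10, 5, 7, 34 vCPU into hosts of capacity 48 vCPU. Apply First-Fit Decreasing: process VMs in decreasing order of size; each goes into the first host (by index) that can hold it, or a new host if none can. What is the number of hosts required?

Sorted descending: 34, 34, 32, 32, 31, 31, 28, 12, 11, 10, 10, 9, 9, 7, 7, 5, 5.
34 vCPU → host 1 (remaining 14 vCPU)
34 vCPU → host 2 (remaining 14 vCPU)
32 vCPU → host 3 (remaining 16 vCPU)
32 vCPU → host 4 (remaining 16 vCPU)
31 vCPU → host 5 (remaining 17 vCPU)
31 vCPU → host 6 (remaining 17 vCPU)
28 vCPU → host 7 (remaining 20 vCPU)
12 vCPU → host 1 (remaining 2 vCPU)
11 vCPU → host 2 (remaining 3 vCPU)
10 vCPU → host 3 (remaining 6 vCPU)
10 vCPU → host 4 (remaining 6 vCPU)
9 vCPU → host 5 (remaining 8 vCPU)
9 vCPU → host 6 (remaining 8 vCPU)
7 vCPU → host 5 (remaining 1 vCPU)
7 vCPU → host 6 (remaining 1 vCPU)
5 vCPU → host 3 (remaining 1 vCPU)
5 vCPU → host 4 (remaining 1 vCPU)

7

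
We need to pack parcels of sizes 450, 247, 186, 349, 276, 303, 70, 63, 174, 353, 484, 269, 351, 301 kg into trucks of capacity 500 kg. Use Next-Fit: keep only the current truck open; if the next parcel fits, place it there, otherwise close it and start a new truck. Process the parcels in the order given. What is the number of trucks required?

11

truck 1: place 450 kg, 50 kg left
truck 2: place 247 kg, 253 kg left
truck 2: place 186 kg, 67 kg left
truck 3: place 349 kg, 151 kg left
truck 4: place 276 kg, 224 kg left
truck 5: place 303 kg, 197 kg left
truck 5: place 70 kg, 127 kg left
truck 5: place 63 kg, 64 kg left
truck 6: place 174 kg, 326 kg left
truck 7: place 353 kg, 147 kg left
truck 8: place 484 kg, 16 kg left
truck 9: place 269 kg, 231 kg left
truck 10: place 351 kg, 149 kg left
truck 11: place 301 kg, 199 kg left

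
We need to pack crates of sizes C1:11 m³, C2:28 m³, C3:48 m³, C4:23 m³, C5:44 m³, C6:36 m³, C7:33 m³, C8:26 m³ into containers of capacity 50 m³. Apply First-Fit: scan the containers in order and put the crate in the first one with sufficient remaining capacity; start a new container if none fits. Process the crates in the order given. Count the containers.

6 containers

container 1: place C1 (11 m³), 39 m³ left
container 1: place C2 (28 m³), 11 m³ left
container 2: place C3 (48 m³), 2 m³ left
container 3: place C4 (23 m³), 27 m³ left
container 4: place C5 (44 m³), 6 m³ left
container 5: place C6 (36 m³), 14 m³ left
container 6: place C7 (33 m³), 17 m³ left
container 3: place C8 (26 m³), 1 m³ left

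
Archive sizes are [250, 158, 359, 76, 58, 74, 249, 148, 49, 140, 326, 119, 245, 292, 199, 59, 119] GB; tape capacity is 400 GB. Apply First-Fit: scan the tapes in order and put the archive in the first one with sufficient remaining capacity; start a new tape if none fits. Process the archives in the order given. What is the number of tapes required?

250 GB → tape 1 (remaining 150 GB)
158 GB → tape 2 (remaining 242 GB)
359 GB → tape 3 (remaining 41 GB)
76 GB → tape 1 (remaining 74 GB)
58 GB → tape 1 (remaining 16 GB)
74 GB → tape 2 (remaining 168 GB)
249 GB → tape 4 (remaining 151 GB)
148 GB → tape 2 (remaining 20 GB)
49 GB → tape 4 (remaining 102 GB)
140 GB → tape 5 (remaining 260 GB)
326 GB → tape 6 (remaining 74 GB)
119 GB → tape 5 (remaining 141 GB)
245 GB → tape 7 (remaining 155 GB)
292 GB → tape 8 (remaining 108 GB)
199 GB → tape 9 (remaining 201 GB)
59 GB → tape 4 (remaining 43 GB)
119 GB → tape 5 (remaining 22 GB)
Final tapes: [250,76,58] [158,74,148] [359] [249,49,59] [140,119,119] [326] [245] [292] [199].

9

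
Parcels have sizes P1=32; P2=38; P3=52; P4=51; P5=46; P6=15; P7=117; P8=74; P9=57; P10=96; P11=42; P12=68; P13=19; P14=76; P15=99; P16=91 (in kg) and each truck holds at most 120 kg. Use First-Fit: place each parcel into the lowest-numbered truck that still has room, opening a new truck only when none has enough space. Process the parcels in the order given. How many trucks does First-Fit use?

10 trucks

truck 1: place P1 (32 kg), 88 kg left
truck 1: place P2 (38 kg), 50 kg left
truck 2: place P3 (52 kg), 68 kg left
truck 2: place P4 (51 kg), 17 kg left
truck 1: place P5 (46 kg), 4 kg left
truck 2: place P6 (15 kg), 2 kg left
truck 3: place P7 (117 kg), 3 kg left
truck 4: place P8 (74 kg), 46 kg left
truck 5: place P9 (57 kg), 63 kg left
truck 6: place P10 (96 kg), 24 kg left
truck 4: place P11 (42 kg), 4 kg left
truck 7: place P12 (68 kg), 52 kg left
truck 5: place P13 (19 kg), 44 kg left
truck 8: place P14 (76 kg), 44 kg left
truck 9: place P15 (99 kg), 21 kg left
truck 10: place P16 (91 kg), 29 kg left
Final trucks: [32,38,46] [52,51,15] [117] [74,42] [57,19] [96] [68] [76] [99] [91].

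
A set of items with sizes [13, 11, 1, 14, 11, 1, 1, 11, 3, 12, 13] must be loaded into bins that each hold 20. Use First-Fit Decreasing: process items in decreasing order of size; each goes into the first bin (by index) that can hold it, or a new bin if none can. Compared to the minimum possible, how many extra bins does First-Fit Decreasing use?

First-Fit Decreasing: [14,3,1,1,1] [13] [13] [12] [11] [11] [11] → 7 bins.
7 items exceed 10 (half the capacity), and no two of those can share a bin, so at least 7 bins are needed.
So 7 is already optimal.

0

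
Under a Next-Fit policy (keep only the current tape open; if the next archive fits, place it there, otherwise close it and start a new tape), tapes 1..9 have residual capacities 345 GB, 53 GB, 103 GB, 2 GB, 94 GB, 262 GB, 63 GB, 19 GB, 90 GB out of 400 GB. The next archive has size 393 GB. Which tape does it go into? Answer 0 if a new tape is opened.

Next-Fit only looks at tape 9, which has 90 GB free.
393 GB does not fit, so a new tape is opened.

0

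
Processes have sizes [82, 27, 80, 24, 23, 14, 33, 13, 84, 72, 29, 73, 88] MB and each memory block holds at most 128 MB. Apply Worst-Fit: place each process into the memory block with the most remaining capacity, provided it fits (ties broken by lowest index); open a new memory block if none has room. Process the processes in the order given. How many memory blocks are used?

Put 82 MB in memory block 1; 46 MB remain.
Put 27 MB in memory block 1; 19 MB remain.
Put 80 MB in memory block 2; 48 MB remain.
Put 24 MB in memory block 2; 24 MB remain.
Put 23 MB in memory block 2; 1 MB remain.
Put 14 MB in memory block 1; 5 MB remain.
Put 33 MB in memory block 3; 95 MB remain.
Put 13 MB in memory block 3; 82 MB remain.
Put 84 MB in memory block 4; 44 MB remain.
Put 72 MB in memory block 3; 10 MB remain.
Put 29 MB in memory block 4; 15 MB remain.
Put 73 MB in memory block 5; 55 MB remain.
Put 88 MB in memory block 6; 40 MB remain.

6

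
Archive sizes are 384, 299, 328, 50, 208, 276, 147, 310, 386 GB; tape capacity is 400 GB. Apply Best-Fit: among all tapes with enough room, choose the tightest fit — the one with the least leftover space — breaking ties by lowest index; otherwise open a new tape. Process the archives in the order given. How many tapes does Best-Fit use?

384 GB → tape 1 (remaining 16 GB)
299 GB → tape 2 (remaining 101 GB)
328 GB → tape 3 (remaining 72 GB)
50 GB → tape 3 (remaining 22 GB)
208 GB → tape 4 (remaining 192 GB)
276 GB → tape 5 (remaining 124 GB)
147 GB → tape 4 (remaining 45 GB)
310 GB → tape 6 (remaining 90 GB)
386 GB → tape 7 (remaining 14 GB)
Final tapes: [384] [299] [328,50] [208,147] [276] [310] [386].

7 tapes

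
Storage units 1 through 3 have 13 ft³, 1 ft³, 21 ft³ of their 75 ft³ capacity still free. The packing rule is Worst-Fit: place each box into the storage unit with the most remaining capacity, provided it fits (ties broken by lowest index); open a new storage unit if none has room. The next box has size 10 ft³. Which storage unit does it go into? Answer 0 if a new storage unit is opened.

3

Storage units with room: storage unit 1 (13 ft³), storage unit 3 (21 ft³).
Most room is storage unit 3 with 21 ft³ free.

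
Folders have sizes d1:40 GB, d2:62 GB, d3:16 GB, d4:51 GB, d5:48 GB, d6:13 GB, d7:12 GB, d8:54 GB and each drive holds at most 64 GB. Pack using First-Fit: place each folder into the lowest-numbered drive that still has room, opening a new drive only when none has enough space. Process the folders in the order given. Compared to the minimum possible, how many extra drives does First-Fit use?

First-Fit: [40,16] [62] [51,13] [48,12] [54] → 5 drives.
Total size 296 GB; any packing needs at least ⌈296/64⌉ = 5 drives.
So 5 is already optimal.

0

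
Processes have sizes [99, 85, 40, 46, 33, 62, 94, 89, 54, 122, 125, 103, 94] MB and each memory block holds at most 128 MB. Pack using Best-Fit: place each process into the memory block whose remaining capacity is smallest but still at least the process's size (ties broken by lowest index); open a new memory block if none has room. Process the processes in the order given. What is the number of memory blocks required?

Put 99 MB in memory block 1; 29 MB remain.
Put 85 MB in memory block 2; 43 MB remain.
Put 40 MB in memory block 2; 3 MB remain.
Put 46 MB in memory block 3; 82 MB remain.
Put 33 MB in memory block 3; 49 MB remain.
Put 62 MB in memory block 4; 66 MB remain.
Put 94 MB in memory block 5; 34 MB remain.
Put 89 MB in memory block 6; 39 MB remain.
Put 54 MB in memory block 4; 12 MB remain.
Put 122 MB in memory block 7; 6 MB remain.
Put 125 MB in memory block 8; 3 MB remain.
Put 103 MB in memory block 9; 25 MB remain.
Put 94 MB in memory block 10; 34 MB remain.

10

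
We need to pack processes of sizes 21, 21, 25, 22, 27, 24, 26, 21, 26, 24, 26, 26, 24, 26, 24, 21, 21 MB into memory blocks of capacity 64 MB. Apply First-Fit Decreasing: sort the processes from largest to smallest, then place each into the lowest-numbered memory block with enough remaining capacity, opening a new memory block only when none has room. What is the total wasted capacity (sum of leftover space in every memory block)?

Sorted descending: 27, 26, 26, 26, 26, 26, 25, 24, 24, 24, 24, 22, 21, 21, 21, 21, 21.
27 MB → memory block 1 (remaining 37 MB)
26 MB → memory block 1 (remaining 11 MB)
26 MB → memory block 2 (remaining 38 MB)
26 MB → memory block 2 (remaining 12 MB)
26 MB → memory block 3 (remaining 38 MB)
26 MB → memory block 3 (remaining 12 MB)
25 MB → memory block 4 (remaining 39 MB)
24 MB → memory block 4 (remaining 15 MB)
24 MB → memory block 5 (remaining 40 MB)
24 MB → memory block 5 (remaining 16 MB)
24 MB → memory block 6 (remaining 40 MB)
22 MB → memory block 6 (remaining 18 MB)
21 MB → memory block 7 (remaining 43 MB)
21 MB → memory block 7 (remaining 22 MB)
21 MB → memory block 7 (remaining 1 MB)
21 MB → memory block 8 (remaining 43 MB)
21 MB → memory block 8 (remaining 22 MB)
8 memory blocks × 64 MB = 512 MB; used 405 MB; unused 107 MB.

107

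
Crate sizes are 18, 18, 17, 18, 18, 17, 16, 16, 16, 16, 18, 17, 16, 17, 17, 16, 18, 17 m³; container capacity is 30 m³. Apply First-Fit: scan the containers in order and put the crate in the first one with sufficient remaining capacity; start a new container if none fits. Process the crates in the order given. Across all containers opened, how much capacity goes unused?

234

18 m³ → container 1 (remaining 12 m³)
18 m³ → container 2 (remaining 12 m³)
17 m³ → container 3 (remaining 13 m³)
18 m³ → container 4 (remaining 12 m³)
18 m³ → container 5 (remaining 12 m³)
17 m³ → container 6 (remaining 13 m³)
16 m³ → container 7 (remaining 14 m³)
16 m³ → container 8 (remaining 14 m³)
16 m³ → container 9 (remaining 14 m³)
16 m³ → container 10 (remaining 14 m³)
18 m³ → container 11 (remaining 12 m³)
17 m³ → container 12 (remaining 13 m³)
16 m³ → container 13 (remaining 14 m³)
17 m³ → container 14 (remaining 13 m³)
17 m³ → container 15 (remaining 13 m³)
16 m³ → container 16 (remaining 14 m³)
18 m³ → container 17 (remaining 12 m³)
17 m³ → container 18 (remaining 13 m³)
18 containers × 30 m³ = 540 m³; used 306 m³; unused 234 m³.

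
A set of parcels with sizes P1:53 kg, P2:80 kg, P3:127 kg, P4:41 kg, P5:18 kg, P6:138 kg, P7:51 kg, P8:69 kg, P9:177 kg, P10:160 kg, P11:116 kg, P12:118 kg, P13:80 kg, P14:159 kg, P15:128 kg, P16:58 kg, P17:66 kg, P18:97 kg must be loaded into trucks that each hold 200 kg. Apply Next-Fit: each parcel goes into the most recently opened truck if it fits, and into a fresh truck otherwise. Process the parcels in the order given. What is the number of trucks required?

P1 (53 kg) → truck 1 (remaining 147 kg)
P2 (80 kg) → truck 1 (remaining 67 kg)
P3 (127 kg) → truck 2 (remaining 73 kg)
P4 (41 kg) → truck 2 (remaining 32 kg)
P5 (18 kg) → truck 2 (remaining 14 kg)
P6 (138 kg) → truck 3 (remaining 62 kg)
P7 (51 kg) → truck 3 (remaining 11 kg)
P8 (69 kg) → truck 4 (remaining 131 kg)
P9 (177 kg) → truck 5 (remaining 23 kg)
P10 (160 kg) → truck 6 (remaining 40 kg)
P11 (116 kg) → truck 7 (remaining 84 kg)
P12 (118 kg) → truck 8 (remaining 82 kg)
P13 (80 kg) → truck 8 (remaining 2 kg)
P14 (159 kg) → truck 9 (remaining 41 kg)
P15 (128 kg) → truck 10 (remaining 72 kg)
P16 (58 kg) → truck 10 (remaining 14 kg)
P17 (66 kg) → truck 11 (remaining 134 kg)
P18 (97 kg) → truck 11 (remaining 37 kg)

11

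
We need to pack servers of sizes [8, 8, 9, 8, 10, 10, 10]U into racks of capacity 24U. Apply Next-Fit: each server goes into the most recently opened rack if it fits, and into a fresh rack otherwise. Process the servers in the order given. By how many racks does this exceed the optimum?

1

Next-Fit: [8,8] [9,8] [10,10] [10] → 4 racks.
Total size 63U; any packing needs at least ⌈63/24⌉ = 3 racks.
An optimal packing achieves that bound: [10,10] [10,9] [8,8,8] → 3 racks.
Excess: 4 − 3 = 1.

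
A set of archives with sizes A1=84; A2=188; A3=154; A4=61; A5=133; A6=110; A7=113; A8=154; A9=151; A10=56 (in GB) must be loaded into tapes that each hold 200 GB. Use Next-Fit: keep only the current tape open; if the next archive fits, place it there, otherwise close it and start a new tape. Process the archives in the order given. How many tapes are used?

9

Put A1 (84 GB) in tape 1; 116 GB remain.
Put A2 (188 GB) in tape 2; 12 GB remain.
Put A3 (154 GB) in tape 3; 46 GB remain.
Put A4 (61 GB) in tape 4; 139 GB remain.
Put A5 (133 GB) in tape 4; 6 GB remain.
Put A6 (110 GB) in tape 5; 90 GB remain.
Put A7 (113 GB) in tape 6; 87 GB remain.
Put A8 (154 GB) in tape 7; 46 GB remain.
Put A9 (151 GB) in tape 8; 49 GB remain.
Put A10 (56 GB) in tape 9; 144 GB remain.
Final tapes: [84] [188] [154] [61,133] [110] [113] [154] [151] [56].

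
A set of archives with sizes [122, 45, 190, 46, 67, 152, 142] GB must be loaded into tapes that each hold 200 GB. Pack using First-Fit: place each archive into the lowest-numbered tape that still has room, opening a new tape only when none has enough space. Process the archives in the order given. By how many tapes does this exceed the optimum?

1

First-Fit: [122,45] [190] [46,67] [152] [142] → 5 tapes.
Total size 764 GB; any packing needs at least ⌈764/200⌉ = 4 tapes.
An optimal packing achieves that bound: [190] [152,46] [142,45] [122,67] → 4 tapes.
Excess: 5 − 4 = 1.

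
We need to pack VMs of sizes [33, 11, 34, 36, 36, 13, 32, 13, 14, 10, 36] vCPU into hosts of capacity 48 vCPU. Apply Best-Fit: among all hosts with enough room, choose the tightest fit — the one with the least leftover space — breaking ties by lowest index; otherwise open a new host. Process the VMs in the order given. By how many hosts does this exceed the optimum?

Best-Fit: [33,11] [34,13] [36,10] [36] [32,13] [14] [36] → 7 hosts.
Total size 268 vCPU; any packing needs at least ⌈268/48⌉ = 6 hosts.
An optimal packing achieves that bound: [36,11] [36,10] [36] [34,14] [33,13] [32,13] → 6 hosts.
Excess: 7 − 6 = 1.

1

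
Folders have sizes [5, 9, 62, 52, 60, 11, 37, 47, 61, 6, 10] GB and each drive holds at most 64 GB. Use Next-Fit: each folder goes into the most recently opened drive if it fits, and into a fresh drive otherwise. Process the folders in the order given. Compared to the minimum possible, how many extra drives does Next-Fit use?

Next-Fit: [5,9] [62] [52] [60] [11,37] [47] [61] [6,10] → 8 drives.
Total size 360 GB; any packing needs at least ⌈360/64⌉ = 6 drives.
An optimal packing achieves that bound: [62] [61] [60] [52,11] [47,10,6] [37,9,5] → 6 drives.
Excess: 8 − 6 = 2.

2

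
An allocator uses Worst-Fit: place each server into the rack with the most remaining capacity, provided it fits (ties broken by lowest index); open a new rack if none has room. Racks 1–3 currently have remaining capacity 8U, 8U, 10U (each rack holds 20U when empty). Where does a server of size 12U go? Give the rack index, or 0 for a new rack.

0

No rack has ≥ 12U free, so a new rack is opened.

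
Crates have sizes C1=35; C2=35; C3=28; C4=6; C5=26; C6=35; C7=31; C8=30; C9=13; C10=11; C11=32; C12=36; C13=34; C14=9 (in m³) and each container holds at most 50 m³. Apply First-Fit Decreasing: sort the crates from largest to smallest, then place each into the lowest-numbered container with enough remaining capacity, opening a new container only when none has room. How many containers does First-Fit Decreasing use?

Sorted descending: 36, 35, 35, 35, 34, 32, 31, 30, 28, 26, 13, 11, 9, 6.
Put 36 m³ in container 1; 14 m³ remain.
Put 35 m³ in container 2; 15 m³ remain.
Put 35 m³ in container 3; 15 m³ remain.
Put 35 m³ in container 4; 15 m³ remain.
Put 34 m³ in container 5; 16 m³ remain.
Put 32 m³ in container 6; 18 m³ remain.
Put 31 m³ in container 7; 19 m³ remain.
Put 30 m³ in container 8; 20 m³ remain.
Put 28 m³ in container 9; 22 m³ remain.
Put 26 m³ in container 10; 24 m³ remain.
Put 13 m³ in container 1; 1 m³ remain.
Put 11 m³ in container 2; 4 m³ remain.
Put 9 m³ in container 3; 6 m³ remain.
Put 6 m³ in container 3; 0 m³ remain.

10 containers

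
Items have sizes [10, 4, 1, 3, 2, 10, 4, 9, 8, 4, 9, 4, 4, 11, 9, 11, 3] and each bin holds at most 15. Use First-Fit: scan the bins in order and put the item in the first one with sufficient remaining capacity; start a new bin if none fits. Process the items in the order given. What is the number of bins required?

10 → bin 1 (remaining 5)
4 → bin 1 (remaining 1)
1 → bin 1 (remaining 0)
3 → bin 2 (remaining 12)
2 → bin 2 (remaining 10)
10 → bin 2 (remaining 0)
4 → bin 3 (remaining 11)
9 → bin 3 (remaining 2)
8 → bin 4 (remaining 7)
4 → bin 4 (remaining 3)
9 → bin 5 (remaining 6)
4 → bin 5 (remaining 2)
4 → bin 6 (remaining 11)
11 → bin 6 (remaining 0)
9 → bin 7 (remaining 6)
11 → bin 8 (remaining 4)
3 → bin 4 (remaining 0)
Final bins: [10,4,1] [3,2,10] [4,9] [8,4,3] [9,4] [4,11] [9] [11].

8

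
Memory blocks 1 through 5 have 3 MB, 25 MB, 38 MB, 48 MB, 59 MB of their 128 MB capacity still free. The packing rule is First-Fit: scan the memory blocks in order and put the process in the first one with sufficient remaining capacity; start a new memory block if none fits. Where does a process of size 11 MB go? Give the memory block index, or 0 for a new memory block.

2

Memory blocks with room: memory block 2 (25 MB), memory block 3 (38 MB), memory block 4 (48 MB), memory block 5 (59 MB).
The first with room is memory block 2.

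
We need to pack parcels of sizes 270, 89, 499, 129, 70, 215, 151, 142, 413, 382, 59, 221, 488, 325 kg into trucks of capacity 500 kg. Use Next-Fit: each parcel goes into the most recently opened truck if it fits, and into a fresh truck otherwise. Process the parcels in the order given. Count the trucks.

9 trucks

Put 270 kg in truck 1; 230 kg remain.
Put 89 kg in truck 1; 141 kg remain.
Put 499 kg in truck 2; 1 kg remain.
Put 129 kg in truck 3; 371 kg remain.
Put 70 kg in truck 3; 301 kg remain.
Put 215 kg in truck 3; 86 kg remain.
Put 151 kg in truck 4; 349 kg remain.
Put 142 kg in truck 4; 207 kg remain.
Put 413 kg in truck 5; 87 kg remain.
Put 382 kg in truck 6; 118 kg remain.
Put 59 kg in truck 6; 59 kg remain.
Put 221 kg in truck 7; 279 kg remain.
Put 488 kg in truck 8; 12 kg remain.
Put 325 kg in truck 9; 175 kg remain.
Final trucks: [270,89] [499] [129,70,215] [151,142] [413] [382,59] [221] [488] [325].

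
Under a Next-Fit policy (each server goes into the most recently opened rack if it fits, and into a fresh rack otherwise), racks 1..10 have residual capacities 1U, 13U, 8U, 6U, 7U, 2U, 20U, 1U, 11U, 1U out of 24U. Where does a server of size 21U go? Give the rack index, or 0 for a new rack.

0

Next-Fit only looks at rack 10, which has 1U free.
21U does not fit, so a new rack is opened.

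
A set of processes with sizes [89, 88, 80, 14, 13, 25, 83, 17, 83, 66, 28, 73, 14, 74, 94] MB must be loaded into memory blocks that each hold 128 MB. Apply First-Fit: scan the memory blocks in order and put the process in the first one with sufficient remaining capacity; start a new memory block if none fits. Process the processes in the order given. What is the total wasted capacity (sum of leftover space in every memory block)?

311

memory block 1: place 89 MB, 39 MB left
memory block 2: place 88 MB, 40 MB left
memory block 3: place 80 MB, 48 MB left
memory block 1: place 14 MB, 25 MB left
memory block 1: place 13 MB, 12 MB left
memory block 2: place 25 MB, 15 MB left
memory block 4: place 83 MB, 45 MB left
memory block 3: place 17 MB, 31 MB left
memory block 5: place 83 MB, 45 MB left
memory block 6: place 66 MB, 62 MB left
memory block 3: place 28 MB, 3 MB left
memory block 7: place 73 MB, 55 MB left
memory block 2: place 14 MB, 1 MB left
memory block 8: place 74 MB, 54 MB left
memory block 9: place 94 MB, 34 MB left
9 memory blocks × 128 MB = 1152 MB; used 841 MB; unused 311 MB.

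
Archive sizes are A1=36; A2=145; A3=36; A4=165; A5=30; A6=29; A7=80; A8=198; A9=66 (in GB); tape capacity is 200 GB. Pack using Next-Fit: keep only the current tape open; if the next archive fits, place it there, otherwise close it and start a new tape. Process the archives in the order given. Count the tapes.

6 tapes

tape 1: place A1 (36 GB), 164 GB left
tape 1: place A2 (145 GB), 19 GB left
tape 2: place A3 (36 GB), 164 GB left
tape 3: place A4 (165 GB), 35 GB left
tape 3: place A5 (30 GB), 5 GB left
tape 4: place A6 (29 GB), 171 GB left
tape 4: place A7 (80 GB), 91 GB left
tape 5: place A8 (198 GB), 2 GB left
tape 6: place A9 (66 GB), 134 GB left
Final tapes: [36,145] [36] [165,30] [29,80] [198] [66].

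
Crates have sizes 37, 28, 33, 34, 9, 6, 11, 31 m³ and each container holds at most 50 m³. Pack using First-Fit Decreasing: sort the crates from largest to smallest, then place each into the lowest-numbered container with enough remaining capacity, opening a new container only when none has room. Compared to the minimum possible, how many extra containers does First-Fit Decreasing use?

0

First-Fit Decreasing: [37,11] [34,9,6] [33] [31] [28] → 5 containers.
5 crates exceed 25 m³ (half the capacity), and no two of those can share a container, so at least 5 containers are needed.
So 5 is already optimal.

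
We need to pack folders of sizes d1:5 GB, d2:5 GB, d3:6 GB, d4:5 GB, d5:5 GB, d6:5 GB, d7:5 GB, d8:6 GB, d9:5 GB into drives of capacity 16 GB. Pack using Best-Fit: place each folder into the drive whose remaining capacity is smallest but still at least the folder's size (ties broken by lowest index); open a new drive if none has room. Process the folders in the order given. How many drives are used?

3

d1 (5 GB) → drive 1 (remaining 11 GB)
d2 (5 GB) → drive 1 (remaining 6 GB)
d3 (6 GB) → drive 1 (remaining 0 GB)
d4 (5 GB) → drive 2 (remaining 11 GB)
d5 (5 GB) → drive 2 (remaining 6 GB)
d6 (5 GB) → drive 2 (remaining 1 GB)
d7 (5 GB) → drive 3 (remaining 11 GB)
d8 (6 GB) → drive 3 (remaining 5 GB)
d9 (5 GB) → drive 3 (remaining 0 GB)
Final drives: [5,5,6] [5,5,5] [5,6,5].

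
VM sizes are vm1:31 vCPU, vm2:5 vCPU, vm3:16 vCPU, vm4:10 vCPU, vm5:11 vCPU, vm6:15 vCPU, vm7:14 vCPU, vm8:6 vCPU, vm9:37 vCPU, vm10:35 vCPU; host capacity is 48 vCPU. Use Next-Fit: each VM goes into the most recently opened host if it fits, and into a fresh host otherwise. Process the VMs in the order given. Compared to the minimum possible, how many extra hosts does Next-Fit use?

1

Next-Fit: [31,5] [16,10,11] [15,14,6] [37] [35] → 5 hosts.
Total size 180 vCPU; any packing needs at least ⌈180/48⌉ = 4 hosts.
An optimal packing achieves that bound: [37,11] [35,10] [31,16] [15,14,6,5] → 4 hosts.
Excess: 5 − 4 = 1.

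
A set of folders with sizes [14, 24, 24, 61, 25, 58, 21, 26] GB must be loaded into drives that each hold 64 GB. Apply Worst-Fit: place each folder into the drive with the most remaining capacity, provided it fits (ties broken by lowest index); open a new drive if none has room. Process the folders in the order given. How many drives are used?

14 GB → drive 1 (remaining 50 GB)
24 GB → drive 1 (remaining 26 GB)
24 GB → drive 1 (remaining 2 GB)
61 GB → drive 2 (remaining 3 GB)
25 GB → drive 3 (remaining 39 GB)
58 GB → drive 4 (remaining 6 GB)
21 GB → drive 3 (remaining 18 GB)
26 GB → drive 5 (remaining 38 GB)

5 drives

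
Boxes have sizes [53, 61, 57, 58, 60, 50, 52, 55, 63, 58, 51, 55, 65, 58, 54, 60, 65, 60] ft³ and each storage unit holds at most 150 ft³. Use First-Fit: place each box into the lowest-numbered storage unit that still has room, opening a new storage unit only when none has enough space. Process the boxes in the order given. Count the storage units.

storage unit 1: place 53 ft³, 97 ft³ left
storage unit 1: place 61 ft³, 36 ft³ left
storage unit 2: place 57 ft³, 93 ft³ left
storage unit 2: place 58 ft³, 35 ft³ left
storage unit 3: place 60 ft³, 90 ft³ left
storage unit 3: place 50 ft³, 40 ft³ left
storage unit 4: place 52 ft³, 98 ft³ left
storage unit 4: place 55 ft³, 43 ft³ left
storage unit 5: place 63 ft³, 87 ft³ left
storage unit 5: place 58 ft³, 29 ft³ left
storage unit 6: place 51 ft³, 99 ft³ left
storage unit 6: place 55 ft³, 44 ft³ left
storage unit 7: place 65 ft³, 85 ft³ left
storage unit 7: place 58 ft³, 27 ft³ left
storage unit 8: place 54 ft³, 96 ft³ left
storage unit 8: place 60 ft³, 36 ft³ left
storage unit 9: place 65 ft³, 85 ft³ left
storage unit 9: place 60 ft³, 25 ft³ left
Final storage units: [53,61] [57,58] [60,50] [52,55] [63,58] [51,55] [65,58] [54,60] [65,60].

9 storage units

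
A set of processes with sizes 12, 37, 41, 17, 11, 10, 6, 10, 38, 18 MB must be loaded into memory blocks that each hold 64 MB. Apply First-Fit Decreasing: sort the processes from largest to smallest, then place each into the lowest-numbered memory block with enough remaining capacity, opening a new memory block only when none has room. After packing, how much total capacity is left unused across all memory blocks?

56

Sorted descending: 41, 38, 37, 18, 17, 12, 11, 10, 10, 6.
memory block 1: place 41 MB, 23 MB left
memory block 2: place 38 MB, 26 MB left
memory block 3: place 37 MB, 27 MB left
memory block 1: place 18 MB, 5 MB left
memory block 2: place 17 MB, 9 MB left
memory block 3: place 12 MB, 15 MB left
memory block 3: place 11 MB, 4 MB left
memory block 4: place 10 MB, 54 MB left
memory block 4: place 10 MB, 44 MB left
memory block 2: place 6 MB, 3 MB left
4 memory blocks × 64 MB = 256 MB; used 200 MB; unused 56 MB.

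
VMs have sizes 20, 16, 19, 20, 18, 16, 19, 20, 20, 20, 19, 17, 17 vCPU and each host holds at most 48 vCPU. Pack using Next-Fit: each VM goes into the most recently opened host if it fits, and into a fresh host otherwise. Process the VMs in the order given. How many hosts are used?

7

20 vCPU → host 1 (remaining 28 vCPU)
16 vCPU → host 1 (remaining 12 vCPU)
19 vCPU → host 2 (remaining 29 vCPU)
20 vCPU → host 2 (remaining 9 vCPU)
18 vCPU → host 3 (remaining 30 vCPU)
16 vCPU → host 3 (remaining 14 vCPU)
19 vCPU → host 4 (remaining 29 vCPU)
20 vCPU → host 4 (remaining 9 vCPU)
20 vCPU → host 5 (remaining 28 vCPU)
20 vCPU → host 5 (remaining 8 vCPU)
19 vCPU → host 6 (remaining 29 vCPU)
17 vCPU → host 6 (remaining 12 vCPU)
17 vCPU → host 7 (remaining 31 vCPU)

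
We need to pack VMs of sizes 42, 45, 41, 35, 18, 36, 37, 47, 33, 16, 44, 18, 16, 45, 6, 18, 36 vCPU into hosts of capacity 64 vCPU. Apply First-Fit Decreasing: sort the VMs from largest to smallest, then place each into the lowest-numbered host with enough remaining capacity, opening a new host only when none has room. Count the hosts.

Sorted descending: 47, 45, 45, 44, 42, 41, 37, 36, 36, 35, 33, 18, 18, 18, 16, 16, 6.
host 1: place 47 vCPU, 17 vCPU left
host 2: place 45 vCPU, 19 vCPU left
host 3: place 45 vCPU, 19 vCPU left
host 4: place 44 vCPU, 20 vCPU left
host 5: place 42 vCPU, 22 vCPU left
host 6: place 41 vCPU, 23 vCPU left
host 7: place 37 vCPU, 27 vCPU left
host 8: place 36 vCPU, 28 vCPU left
host 9: place 36 vCPU, 28 vCPU left
host 10: place 35 vCPU, 29 vCPU left
host 11: place 33 vCPU, 31 vCPU left
host 2: place 18 vCPU, 1 vCPU left
host 3: place 18 vCPU, 1 vCPU left
host 4: place 18 vCPU, 2 vCPU left
host 1: place 16 vCPU, 1 vCPU left
host 5: place 16 vCPU, 6 vCPU left
host 5: place 6 vCPU, 0 vCPU left
Final hosts: [47,16] [45,18] [45,18] [44,18] [42,16,6] [41] [37] [36] [36] [35] [33].

11 hosts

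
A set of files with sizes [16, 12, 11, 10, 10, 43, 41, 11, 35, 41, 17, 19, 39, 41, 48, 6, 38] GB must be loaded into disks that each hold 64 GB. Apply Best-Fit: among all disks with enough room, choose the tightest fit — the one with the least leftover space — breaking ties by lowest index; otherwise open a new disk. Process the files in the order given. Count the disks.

9

Put 16 GB in disk 1; 48 GB remain.
Put 12 GB in disk 1; 36 GB remain.
Put 11 GB in disk 1; 25 GB remain.
Put 10 GB in disk 1; 15 GB remain.
Put 10 GB in disk 1; 5 GB remain.
Put 43 GB in disk 2; 21 GB remain.
Put 41 GB in disk 3; 23 GB remain.
Put 11 GB in disk 2; 10 GB remain.
Put 35 GB in disk 4; 29 GB remain.
Put 41 GB in disk 5; 23 GB remain.
Put 17 GB in disk 3; 6 GB remain.
Put 19 GB in disk 5; 4 GB remain.
Put 39 GB in disk 6; 25 GB remain.
Put 41 GB in disk 7; 23 GB remain.
Put 48 GB in disk 8; 16 GB remain.
Put 6 GB in disk 3; 0 GB remain.
Put 38 GB in disk 9; 26 GB remain.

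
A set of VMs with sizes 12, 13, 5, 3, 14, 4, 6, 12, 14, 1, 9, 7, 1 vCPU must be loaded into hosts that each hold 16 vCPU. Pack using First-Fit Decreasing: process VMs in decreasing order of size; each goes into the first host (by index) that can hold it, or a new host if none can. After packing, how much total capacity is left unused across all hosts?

Sorted descending: 14, 14, 13, 12, 12, 9, 7, 6, 5, 4, 3, 1, 1.
Put 14 vCPU in host 1; 2 vCPU remain.
Put 14 vCPU in host 2; 2 vCPU remain.
Put 13 vCPU in host 3; 3 vCPU remain.
Put 12 vCPU in host 4; 4 vCPU remain.
Put 12 vCPU in host 5; 4 vCPU remain.
Put 9 vCPU in host 6; 7 vCPU remain.
Put 7 vCPU in host 6; 0 vCPU remain.
Put 6 vCPU in host 7; 10 vCPU remain.
Put 5 vCPU in host 7; 5 vCPU remain.
Put 4 vCPU in host 4; 0 vCPU remain.
Put 3 vCPU in host 3; 0 vCPU remain.
Put 1 vCPU in host 1; 1 vCPU remain.
Put 1 vCPU in host 1; 0 vCPU remain.
7 hosts × 16 vCPU = 112 vCPU; used 101 vCPU; unused 11 vCPU.

11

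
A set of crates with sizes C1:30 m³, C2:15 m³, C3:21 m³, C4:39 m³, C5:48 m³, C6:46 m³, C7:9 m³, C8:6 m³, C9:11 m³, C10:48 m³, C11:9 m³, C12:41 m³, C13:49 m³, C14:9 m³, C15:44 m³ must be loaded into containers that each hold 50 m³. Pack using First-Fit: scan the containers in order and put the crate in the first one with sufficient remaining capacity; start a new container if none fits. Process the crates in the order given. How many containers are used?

9

C1 (30 m³) → container 1 (remaining 20 m³)
C2 (15 m³) → container 1 (remaining 5 m³)
C3 (21 m³) → container 2 (remaining 29 m³)
C4 (39 m³) → container 3 (remaining 11 m³)
C5 (48 m³) → container 4 (remaining 2 m³)
C6 (46 m³) → container 5 (remaining 4 m³)
C7 (9 m³) → container 2 (remaining 20 m³)
C8 (6 m³) → container 2 (remaining 14 m³)
C9 (11 m³) → container 2 (remaining 3 m³)
C10 (48 m³) → container 6 (remaining 2 m³)
C11 (9 m³) → container 3 (remaining 2 m³)
C12 (41 m³) → container 7 (remaining 9 m³)
C13 (49 m³) → container 8 (remaining 1 m³)
C14 (9 m³) → container 7 (remaining 0 m³)
C15 (44 m³) → container 9 (remaining 6 m³)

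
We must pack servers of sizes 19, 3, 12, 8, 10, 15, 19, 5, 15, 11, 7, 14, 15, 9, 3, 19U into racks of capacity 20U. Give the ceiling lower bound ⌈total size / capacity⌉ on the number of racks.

Total size = 19 + 3 + 12 + 8 + 10 + 15 + 19 + 5 + 15 + 11 + 7 + 14 + 15 + 9 + 3 + 19 = 184U.
⌈184 / 20⌉ = 10.

10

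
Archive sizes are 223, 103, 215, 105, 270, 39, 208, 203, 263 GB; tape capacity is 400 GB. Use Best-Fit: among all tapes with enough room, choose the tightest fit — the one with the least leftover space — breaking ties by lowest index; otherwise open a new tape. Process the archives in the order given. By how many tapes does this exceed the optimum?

Best-Fit: [223,103,39] [215,105] [270] [208] [203] [263] → 6 tapes.
6 archives exceed 200 GB (half the capacity), and no two of those can share a tape, so at least 6 tapes are needed.
So 6 is already optimal.

0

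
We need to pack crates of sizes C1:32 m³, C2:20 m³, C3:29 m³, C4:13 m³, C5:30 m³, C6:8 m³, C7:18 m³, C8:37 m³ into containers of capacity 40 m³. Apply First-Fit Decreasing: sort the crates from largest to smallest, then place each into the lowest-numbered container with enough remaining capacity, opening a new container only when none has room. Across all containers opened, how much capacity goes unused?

Sorted descending: 37, 32, 30, 29, 20, 18, 13, 8.
container 1: place 37 m³, 3 m³ left
container 2: place 32 m³, 8 m³ left
container 3: place 30 m³, 10 m³ left
container 4: place 29 m³, 11 m³ left
container 5: place 20 m³, 20 m³ left
container 5: place 18 m³, 2 m³ left
container 6: place 13 m³, 27 m³ left
container 2: place 8 m³, 0 m³ left
6 containers × 40 m³ = 240 m³; used 187 m³; unused 53 m³.

53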